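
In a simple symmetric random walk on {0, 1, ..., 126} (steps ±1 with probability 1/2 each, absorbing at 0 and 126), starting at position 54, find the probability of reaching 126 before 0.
P(hit 126 before 0) = 54/126 = 3/7

Let u_k = P(hit 126 before 0 | start at k). Then u_0 = 0, u_126 = 1, and u_k = u_{k-1}/2 + u_{k+1}/2 for 1 ≤ k ≤ 125. This harmonic recurrence is solved by u_k = k/126, giving u_54 = 54/126 = 3/7.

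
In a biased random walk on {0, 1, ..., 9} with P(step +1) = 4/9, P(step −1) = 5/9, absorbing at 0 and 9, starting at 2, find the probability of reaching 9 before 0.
P(hit 9 before 0) = (1 − (5/4)^2) / (1 − (5/4)^9) = 147456/1690981

Let u_k denote P(reach 9 before 0 | start at k). Boundary: u_0 = 0, u_9 = 1. Recurrence: u_k = 4/9·u_{k+1} + 5/9·u_{k-1} for 1 ≤ k ≤ 8. Try u_k = A + B·r^k with r = q/p = (5/9)/(4/9) = 5/4. Substitution satisfies the recurrence; boundary conditions give:
  u_k = (1 − r^k) / (1 − r^N) = (1 − (5/4)^2) / (1 − (5/4)^9) = 147456/1690981.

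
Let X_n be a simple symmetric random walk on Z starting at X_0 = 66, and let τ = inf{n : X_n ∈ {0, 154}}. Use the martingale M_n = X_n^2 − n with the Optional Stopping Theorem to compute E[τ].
E[τ] = 5808

M_n = X_n^2 − n is a martingale (since E[X_{n+1}^2 | F_n] = X_n^2 + 1). By OST (τ has finite mean in a bounded region), E[M_τ] = E[M_0] = X_0^2 − 0 = 66^2 = 4356. Also E[M_τ] = E[X_τ^2] − E[τ]. The walk exits at 0 or 154, with P(hit 154 first) = 66/154, so E[X_τ^2] = 154^2 · 66/154 + 0 = 10164. Thus E[τ] = E[X_τ^2] − E[M_τ] = 10164 − 4356 = 5808 = 66(154 − 66) = 5808.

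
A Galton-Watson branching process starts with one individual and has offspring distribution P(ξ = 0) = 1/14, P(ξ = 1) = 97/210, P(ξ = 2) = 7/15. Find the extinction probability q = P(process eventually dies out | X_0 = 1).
q = 15/98

The pgf is f(s) = 1/14 + 97/210·s + 7/15·s². The extinction probability q is the smallest fixed point of f in [0, 1]. Setting s = f(s):
  7/15·s² + (97/210 − 1)·s + 1/14 = 0
  7/15·s² − (1/14 + 7/15)·s + 1/14 = 0
which factors as (s − 1)·(7/15·s − 1/14) = 0, giving roots s = 1 and s = (1/14)/(7/15) = 15/98.
Mean offspring μ = 97/210 + 2·7/15 = 293/210 > 1 (supercritical), so q < 1. The extinction probability is the smaller root: q = (1/14)/(7/15) = 15/98.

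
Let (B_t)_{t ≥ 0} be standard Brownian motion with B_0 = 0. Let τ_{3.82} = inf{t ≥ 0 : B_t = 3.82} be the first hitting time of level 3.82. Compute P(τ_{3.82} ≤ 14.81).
P(τ_{3.82} ≤ 14.81) = 2(1 − Φ(3.82/√14.81)) = 2(1 − Φ(0.9926)) ≈ 0.3209

By the reflection principle for standard BM, P(τ_b ≤ t) = 2 · P(B_t ≥ b). Since B_t ~ N(0, t), P(B_t ≥ 3.82) = 1 − Φ(3.82/√t) = 1 − Φ(3.82/√14.81) = 1 − Φ(0.9926) ≈ 0.16045. Doubling: P(τ_{3.82} ≤ 14.81) ≈ 2 · 0.16045 = 0.32090 ≈ 0.3209.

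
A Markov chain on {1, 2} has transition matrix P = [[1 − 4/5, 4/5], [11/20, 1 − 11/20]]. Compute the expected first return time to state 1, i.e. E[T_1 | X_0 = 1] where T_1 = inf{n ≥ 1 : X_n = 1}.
E[T_1 | X_0 = 1] = 1/π_1 = 27/11

For an irreducible recurrent Markov chain with stationary distribution π, E[T_i | X_0 = i] = 1/π_i (Kac's formula). Here π_1 = (11/20)/(4/5 + 11/20) = (11/20)/(27/20) = 11/27, so E[T_1 | X_0 = 1] = 1/π_1 = (4/5 + 11/20)/(11/20) = (27/20)/(11/20) = 27/11.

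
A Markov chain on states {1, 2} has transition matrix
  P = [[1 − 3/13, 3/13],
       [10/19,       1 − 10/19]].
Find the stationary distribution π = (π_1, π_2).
π_1 = 130/187, π_2 = 57/187

Solve πP = π with π_1 + π_2 = 1. From πP = π: π_1 · (1 − 3/13) + π_2 · 10/19 = π_1 ⇒ π_2 · 10/19 = π_1 · 3/13 ⇒ π_2/π_1 = (3/13)/(10/19) = 57/130. Together with π_1 + π_2 = 1:
  π_1 = (10/19)/(3/13 + 10/19) = (10/19)/(187/247) = 130/187,
  π_2 = (3/13)/(3/13 + 10/19) = (3/13)/(187/247) = 57/187.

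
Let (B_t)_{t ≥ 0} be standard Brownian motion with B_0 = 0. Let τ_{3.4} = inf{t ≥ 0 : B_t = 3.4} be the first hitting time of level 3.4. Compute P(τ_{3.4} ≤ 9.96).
P(τ_{3.4} ≤ 9.96) = 2(1 − Φ(3.4/√9.96)) = 2(1 − Φ(1.0773)) ≈ 0.2813

By the reflection principle for standard BM, P(τ_b ≤ t) = 2 · P(B_t ≥ b). Since B_t ~ N(0, t), P(B_t ≥ 3.4) = 1 − Φ(3.4/√t) = 1 − Φ(3.4/√9.96) = 1 − Φ(1.0773) ≈ 0.14067. Doubling: P(τ_{3.4} ≤ 9.96) ≈ 2 · 0.14067 = 0.28134 ≈ 0.2813.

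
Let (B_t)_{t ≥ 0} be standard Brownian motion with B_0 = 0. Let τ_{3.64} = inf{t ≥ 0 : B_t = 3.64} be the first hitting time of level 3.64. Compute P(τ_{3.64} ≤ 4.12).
P(τ_{3.64} ≤ 4.12) = 2(1 − Φ(3.64/√4.12)) = 2(1 − Φ(1.7933)) ≈ 0.0729

By the reflection principle for standard BM, P(τ_b ≤ t) = 2 · P(B_t ≥ b). Since B_t ~ N(0, t), P(B_t ≥ 3.64) = 1 − Φ(3.64/√t) = 1 − Φ(3.64/√4.12) = 1 − Φ(1.7933) ≈ 0.03646. Doubling: P(τ_{3.64} ≤ 4.12) ≈ 2 · 0.03646 = 0.07292 ≈ 0.0729.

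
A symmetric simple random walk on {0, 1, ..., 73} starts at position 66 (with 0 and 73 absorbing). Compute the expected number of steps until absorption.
E[τ | X_0 = 66] = 462

Let v_k = E[τ | X_0 = k]. Boundary: v_0 = v_73 = 0. Recurrence: v_k = 1 + (v_{k-1} + v_{k+1})/2 for 1 ≤ k ≤ 72. The particular solution to v_k − (v_{k-1} + v_{k+1})/2 = 1 is v_k = −k^2. Adding homogeneous solution A + B k and matching boundaries gives v_k = k (73 − k). Substituting k = 66: v_66 = 66 · 7 = 462.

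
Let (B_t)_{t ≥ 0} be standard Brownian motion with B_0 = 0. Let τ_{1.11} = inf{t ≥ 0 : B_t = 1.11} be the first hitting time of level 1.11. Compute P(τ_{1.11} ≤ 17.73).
P(τ_{1.11} ≤ 17.73) = 2(1 − Φ(1.11/√17.73)) = 2(1 − Φ(0.2636)) ≈ 0.7921

By the reflection principle for standard BM, P(τ_b ≤ t) = 2 · P(B_t ≥ b). Since B_t ~ N(0, t), P(B_t ≥ 1.11) = 1 − Φ(1.11/√t) = 1 − Φ(1.11/√17.73) = 1 − Φ(0.2636) ≈ 0.39604. Doubling: P(τ_{1.11} ≤ 17.73) ≈ 2 · 0.39604 = 0.79208 ≈ 0.7921.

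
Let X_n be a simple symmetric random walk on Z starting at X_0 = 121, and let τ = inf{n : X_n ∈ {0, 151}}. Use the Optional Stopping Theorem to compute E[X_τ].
E[X_τ] = 121

X_n is a martingale and τ is a bounded-mean stopping time (indeed τ is finite a.s. with bounded expectation since the walk is in a bounded region). By the OST, E[X_τ] = E[X_0] = 121. Equivalently: E[X_τ] = 151 · P(hit 151 first) + 0 · P(hit 0 first) = 151 · (121/151) = 121.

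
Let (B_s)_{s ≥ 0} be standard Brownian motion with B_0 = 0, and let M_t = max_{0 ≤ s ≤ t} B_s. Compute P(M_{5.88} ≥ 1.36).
P(M_{5.88} ≥ 1.36) = 2·P(B_{5.88} ≥ 1.36) = 2(1 − Φ(1.36/√5.88)) ≈ 0.5749

By the reflection principle for Brownian motion, P(M_t ≥ a) = 2 · P(B_t ≥ a) for a ≥ 0. Since B_t ~ N(0, t), P(B_t ≥ 1.36) = 1 − Φ(1.36/√t) = 1 − Φ(1.36/√5.88) = 1 − Φ(0.5609). So
  P(M_{5.88} ≥ 1.36) = 2(1 − Φ(0.5609)) ≈ 0.5749.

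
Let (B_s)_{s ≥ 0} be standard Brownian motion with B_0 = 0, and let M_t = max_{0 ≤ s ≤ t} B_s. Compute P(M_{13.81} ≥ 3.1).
P(M_{13.81} ≥ 3.1) = 2·P(B_{13.81} ≥ 3.1) = 2(1 − Φ(3.1/√13.81)) ≈ 0.4042

By the reflection principle for Brownian motion, P(M_t ≥ a) = 2 · P(B_t ≥ a) for a ≥ 0. Since B_t ~ N(0, t), P(B_t ≥ 3.1) = 1 − Φ(3.1/√t) = 1 − Φ(3.1/√13.81) = 1 − Φ(0.8342). So
  P(M_{13.81} ≥ 3.1) = 2(1 − Φ(0.8342)) ≈ 0.4042.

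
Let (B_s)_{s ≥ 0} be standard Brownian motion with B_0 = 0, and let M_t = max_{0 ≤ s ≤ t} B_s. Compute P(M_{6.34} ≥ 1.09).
P(M_{6.34} ≥ 1.09) = 2·P(B_{6.34} ≥ 1.09) = 2(1 − Φ(1.09/√6.34)) ≈ 0.6651

By the reflection principle for Brownian motion, P(M_t ≥ a) = 2 · P(B_t ≥ a) for a ≥ 0. Since B_t ~ N(0, t), P(B_t ≥ 1.09) = 1 − Φ(1.09/√t) = 1 − Φ(1.09/√6.34) = 1 − Φ(0.4329). So
  P(M_{6.34} ≥ 1.09) = 2(1 − Φ(0.4329)) ≈ 0.6651.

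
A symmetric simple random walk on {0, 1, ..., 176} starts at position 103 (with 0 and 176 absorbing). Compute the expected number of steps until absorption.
E[τ | X_0 = 103] = 7519

Let v_k = E[τ | X_0 = k]. Boundary: v_0 = v_176 = 0. Recurrence: v_k = 1 + (v_{k-1} + v_{k+1})/2 for 1 ≤ k ≤ 175. The particular solution to v_k − (v_{k-1} + v_{k+1})/2 = 1 is v_k = −k^2. Adding homogeneous solution A + B k and matching boundaries gives v_k = k (176 − k). Substituting k = 103: v_103 = 103 · 73 = 7519.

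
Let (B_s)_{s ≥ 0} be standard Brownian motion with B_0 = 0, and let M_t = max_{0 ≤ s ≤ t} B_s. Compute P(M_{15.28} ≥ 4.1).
P(M_{15.28} ≥ 4.1) = 2·P(B_{15.28} ≥ 4.1) = 2(1 − Φ(4.1/√15.28)) ≈ 0.2942

By the reflection principle for Brownian motion, P(M_t ≥ a) = 2 · P(B_t ≥ a) for a ≥ 0. Since B_t ~ N(0, t), P(B_t ≥ 4.1) = 1 − Φ(4.1/√t) = 1 − Φ(4.1/√15.28) = 1 − Φ(1.0489). So
  P(M_{15.28} ≥ 4.1) = 2(1 − Φ(1.0489)) ≈ 0.2942.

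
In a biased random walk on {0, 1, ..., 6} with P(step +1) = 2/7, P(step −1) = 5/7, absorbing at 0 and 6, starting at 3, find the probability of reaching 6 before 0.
P(hit 6 before 0) = (1 − (5/2)^3) / (1 − (5/2)^6) = 8/133

Let u_k denote P(reach 6 before 0 | start at k). Boundary: u_0 = 0, u_6 = 1. Recurrence: u_k = 2/7·u_{k+1} + 5/7·u_{k-1} for 1 ≤ k ≤ 5. Try u_k = A + B·r^k with r = q/p = (5/7)/(2/7) = 5/2. Substitution satisfies the recurrence; boundary conditions give:
  u_k = (1 − r^k) / (1 − r^N) = (1 − (5/2)^3) / (1 − (5/2)^6) = 8/133.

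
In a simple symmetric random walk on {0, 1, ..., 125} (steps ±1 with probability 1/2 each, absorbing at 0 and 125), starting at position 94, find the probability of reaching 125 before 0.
P(hit 125 before 0) = 94/125

Let u_k = P(hit 125 before 0 | start at k). Then u_0 = 0, u_125 = 1, and u_k = u_{k-1}/2 + u_{k+1}/2 for 1 ≤ k ≤ 124. This harmonic recurrence is solved by u_k = k/125, giving u_94 = 94/125.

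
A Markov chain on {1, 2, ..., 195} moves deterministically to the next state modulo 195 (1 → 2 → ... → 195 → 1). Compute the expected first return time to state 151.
E[T_151 | X_0 = 151] = 195

The chain cycles deterministically, so starting at state 151 it returns in exactly 195 steps. Equivalently, the stationary distribution is uniform π_j = 1/195 for every state j, so by Kac's formula E[T_151] = 1/π_151 = 195.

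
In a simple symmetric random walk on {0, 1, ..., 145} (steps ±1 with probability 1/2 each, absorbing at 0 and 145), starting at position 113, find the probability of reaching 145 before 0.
P(hit 145 before 0) = 113/145

Let u_k = P(hit 145 before 0 | start at k). Then u_0 = 0, u_145 = 1, and u_k = u_{k-1}/2 + u_{k+1}/2 for 1 ≤ k ≤ 144. This harmonic recurrence is solved by u_k = k/145, giving u_113 = 113/145.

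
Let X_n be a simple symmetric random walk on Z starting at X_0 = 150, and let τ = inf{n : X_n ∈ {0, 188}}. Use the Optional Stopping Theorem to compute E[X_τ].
E[X_τ] = 150

X_n is a martingale and τ is a bounded-mean stopping time (indeed τ is finite a.s. with bounded expectation since the walk is in a bounded region). By the OST, E[X_τ] = E[X_0] = 150. Equivalently: E[X_τ] = 188 · P(hit 188 first) + 0 · P(hit 0 first) = 188 · (150/188) = 150.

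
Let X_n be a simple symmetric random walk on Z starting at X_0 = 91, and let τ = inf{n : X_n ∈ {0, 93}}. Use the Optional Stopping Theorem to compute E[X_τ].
E[X_τ] = 91

X_n is a martingale and τ is a bounded-mean stopping time (indeed τ is finite a.s. with bounded expectation since the walk is in a bounded region). By the OST, E[X_τ] = E[X_0] = 91. Equivalently: E[X_τ] = 93 · P(hit 93 first) + 0 · P(hit 0 first) = 93 · (91/93) = 91.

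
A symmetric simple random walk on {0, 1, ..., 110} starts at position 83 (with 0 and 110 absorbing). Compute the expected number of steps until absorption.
E[τ | X_0 = 83] = 2241

Let v_k = E[τ | X_0 = k]. Boundary: v_0 = v_110 = 0. Recurrence: v_k = 1 + (v_{k-1} + v_{k+1})/2 for 1 ≤ k ≤ 109. The particular solution to v_k − (v_{k-1} + v_{k+1})/2 = 1 is v_k = −k^2. Adding homogeneous solution A + B k and matching boundaries gives v_k = k (110 − k). Substituting k = 83: v_83 = 83 · 27 = 2241.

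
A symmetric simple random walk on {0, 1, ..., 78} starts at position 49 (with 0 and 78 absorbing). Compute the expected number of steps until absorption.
E[τ | X_0 = 49] = 1421

Let v_k = E[τ | X_0 = k]. Boundary: v_0 = v_78 = 0. Recurrence: v_k = 1 + (v_{k-1} + v_{k+1})/2 for 1 ≤ k ≤ 77. The particular solution to v_k − (v_{k-1} + v_{k+1})/2 = 1 is v_k = −k^2. Adding homogeneous solution A + B k and matching boundaries gives v_k = k (78 − k). Substituting k = 49: v_49 = 49 · 29 = 1421.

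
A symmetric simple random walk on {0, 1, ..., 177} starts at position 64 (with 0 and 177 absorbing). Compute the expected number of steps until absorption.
E[τ | X_0 = 64] = 7232

Let v_k = E[τ | X_0 = k]. Boundary: v_0 = v_177 = 0. Recurrence: v_k = 1 + (v_{k-1} + v_{k+1})/2 for 1 ≤ k ≤ 176. The particular solution to v_k − (v_{k-1} + v_{k+1})/2 = 1 is v_k = −k^2. Adding homogeneous solution A + B k and matching boundaries gives v_k = k (177 − k). Substituting k = 64: v_64 = 64 · 113 = 7232.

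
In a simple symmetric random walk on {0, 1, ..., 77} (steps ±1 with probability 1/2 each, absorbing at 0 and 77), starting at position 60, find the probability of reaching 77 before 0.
P(hit 77 before 0) = 60/77

Let u_k = P(hit 77 before 0 | start at k). Then u_0 = 0, u_77 = 1, and u_k = u_{k-1}/2 + u_{k+1}/2 for 1 ≤ k ≤ 76. This harmonic recurrence is solved by u_k = k/77, giving u_60 = 60/77.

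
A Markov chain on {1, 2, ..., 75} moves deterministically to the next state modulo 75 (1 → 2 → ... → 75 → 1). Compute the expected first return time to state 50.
E[T_50 | X_0 = 50] = 75

The chain cycles deterministically, so starting at state 50 it returns in exactly 75 steps. Equivalently, the stationary distribution is uniform π_j = 1/75 for every state j, so by Kac's formula E[T_50] = 1/π_50 = 75.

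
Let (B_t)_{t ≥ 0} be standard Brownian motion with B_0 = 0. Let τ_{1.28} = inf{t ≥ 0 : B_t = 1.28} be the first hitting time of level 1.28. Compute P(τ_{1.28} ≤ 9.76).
P(τ_{1.28} ≤ 9.76) = 2(1 − Φ(1.28/√9.76)) = 2(1 − Φ(0.4097)) ≈ 0.6820

By the reflection principle for standard BM, P(τ_b ≤ t) = 2 · P(B_t ≥ b). Since B_t ~ N(0, t), P(B_t ≥ 1.28) = 1 − Φ(1.28/√t) = 1 − Φ(1.28/√9.76) = 1 − Φ(0.4097) ≈ 0.34101. Doubling: P(τ_{1.28} ≤ 9.76) ≈ 2 · 0.34101 = 0.68202 ≈ 0.6820.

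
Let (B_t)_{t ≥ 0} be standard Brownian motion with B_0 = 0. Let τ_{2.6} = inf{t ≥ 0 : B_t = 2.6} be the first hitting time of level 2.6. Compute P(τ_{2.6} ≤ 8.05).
P(τ_{2.6} ≤ 8.05) = 2(1 − Φ(2.6/√8.05)) = 2(1 − Φ(0.9164)) ≈ 0.3595

By the reflection principle for standard BM, P(τ_b ≤ t) = 2 · P(B_t ≥ b). Since B_t ~ N(0, t), P(B_t ≥ 2.6) = 1 − Φ(2.6/√t) = 1 − Φ(2.6/√8.05) = 1 − Φ(0.9164) ≈ 0.17973. Doubling: P(τ_{2.6} ≤ 8.05) ≈ 2 · 0.17973 = 0.35946 ≈ 0.3595.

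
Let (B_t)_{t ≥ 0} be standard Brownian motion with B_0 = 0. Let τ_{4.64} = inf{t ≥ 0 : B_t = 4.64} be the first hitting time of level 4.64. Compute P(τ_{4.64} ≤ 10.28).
P(τ_{4.64} ≤ 10.28) = 2(1 − Φ(4.64/√10.28)) = 2(1 − Φ(1.4472)) ≈ 0.1478

By the reflection principle for standard BM, P(τ_b ≤ t) = 2 · P(B_t ≥ b). Since B_t ~ N(0, t), P(B_t ≥ 4.64) = 1 − Φ(4.64/√t) = 1 − Φ(4.64/√10.28) = 1 − Φ(1.4472) ≈ 0.07392. Doubling: P(τ_{4.64} ≤ 10.28) ≈ 2 · 0.07392 = 0.14784 ≈ 0.1478.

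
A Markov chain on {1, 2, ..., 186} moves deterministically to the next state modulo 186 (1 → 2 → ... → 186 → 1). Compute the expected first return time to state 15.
E[T_15 | X_0 = 15] = 186

The chain cycles deterministically, so starting at state 15 it returns in exactly 186 steps. Equivalently, the stationary distribution is uniform π_j = 1/186 for every state j, so by Kac's formula E[T_15] = 1/π_15 = 186.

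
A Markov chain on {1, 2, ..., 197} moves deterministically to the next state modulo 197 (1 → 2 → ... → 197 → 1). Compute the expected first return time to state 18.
E[T_18 | X_0 = 18] = 197

The chain cycles deterministically, so starting at state 18 it returns in exactly 197 steps. Equivalently, the stationary distribution is uniform π_j = 1/197 for every state j, so by Kac's formula E[T_18] = 1/π_18 = 197.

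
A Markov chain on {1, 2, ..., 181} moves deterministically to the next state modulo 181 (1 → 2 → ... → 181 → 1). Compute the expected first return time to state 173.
E[T_173 | X_0 = 173] = 181

The chain cycles deterministically, so starting at state 173 it returns in exactly 181 steps. Equivalently, the stationary distribution is uniform π_j = 1/181 for every state j, so by Kac's formula E[T_173] = 1/π_173 = 181.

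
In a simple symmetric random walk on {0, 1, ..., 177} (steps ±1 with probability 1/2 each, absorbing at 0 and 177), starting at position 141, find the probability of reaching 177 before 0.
P(hit 177 before 0) = 141/177 = 47/59

Let u_k = P(hit 177 before 0 | start at k). Then u_0 = 0, u_177 = 1, and u_k = u_{k-1}/2 + u_{k+1}/2 for 1 ≤ k ≤ 176. This harmonic recurrence is solved by u_k = k/177, giving u_141 = 141/177 = 47/59.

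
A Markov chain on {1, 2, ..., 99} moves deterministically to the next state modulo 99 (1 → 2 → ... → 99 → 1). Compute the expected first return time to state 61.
E[T_61 | X_0 = 61] = 99

The chain cycles deterministically, so starting at state 61 it returns in exactly 99 steps. Equivalently, the stationary distribution is uniform π_j = 1/99 for every state j, so by Kac's formula E[T_61] = 1/π_61 = 99.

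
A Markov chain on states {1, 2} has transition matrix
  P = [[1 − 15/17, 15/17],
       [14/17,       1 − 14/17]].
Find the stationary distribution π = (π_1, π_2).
π_1 = 14/29, π_2 = 15/29

Solve πP = π with π_1 + π_2 = 1. From πP = π: π_1 · (1 − 15/17) + π_2 · 14/17 = π_1 ⇒ π_2 · 14/17 = π_1 · 15/17 ⇒ π_2/π_1 = (15/17)/(14/17) = 15/14. Together with π_1 + π_2 = 1:
  π_1 = (14/17)/(15/17 + 14/17) = (14/17)/(29/17) = 14/29,
  π_2 = (15/17)/(15/17 + 14/17) = (15/17)/(29/17) = 15/29.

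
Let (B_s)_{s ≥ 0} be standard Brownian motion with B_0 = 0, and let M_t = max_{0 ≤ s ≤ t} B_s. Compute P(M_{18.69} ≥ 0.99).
P(M_{18.69} ≥ 0.99) = 2·P(B_{18.69} ≥ 0.99) = 2(1 − Φ(0.99/√18.69)) ≈ 0.8189

By the reflection principle for Brownian motion, P(M_t ≥ a) = 2 · P(B_t ≥ a) for a ≥ 0. Since B_t ~ N(0, t), P(B_t ≥ 0.99) = 1 − Φ(0.99/√t) = 1 − Φ(0.99/√18.69) = 1 − Φ(0.2290). So
  P(M_{18.69} ≥ 0.99) = 2(1 − Φ(0.2290)) ≈ 0.8189.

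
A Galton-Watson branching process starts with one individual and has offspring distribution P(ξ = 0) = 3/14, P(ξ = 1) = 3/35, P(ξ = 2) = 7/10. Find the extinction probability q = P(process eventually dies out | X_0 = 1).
q = 15/49

The pgf is f(s) = 3/14 + 3/35·s + 7/10·s². The extinction probability q is the smallest fixed point of f in [0, 1]. Setting s = f(s):
  7/10·s² + (3/35 − 1)·s + 3/14 = 0
  7/10·s² − (3/14 + 7/10)·s + 3/14 = 0
which factors as (s − 1)·(7/10·s − 3/14) = 0, giving roots s = 1 and s = (3/14)/(7/10) = 15/49.
Mean offspring μ = 3/35 + 2·7/10 = 52/35 > 1 (supercritical), so q < 1. The extinction probability is the smaller root: q = (3/14)/(7/10) = 15/49.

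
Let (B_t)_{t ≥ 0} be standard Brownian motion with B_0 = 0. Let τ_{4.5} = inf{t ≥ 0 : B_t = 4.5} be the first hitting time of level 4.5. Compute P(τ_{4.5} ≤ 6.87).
P(τ_{4.5} ≤ 6.87) = 2(1 − Φ(4.5/√6.87)) = 2(1 − Φ(1.7169)) ≈ 0.0860

By the reflection principle for standard BM, P(τ_b ≤ t) = 2 · P(B_t ≥ b). Since B_t ~ N(0, t), P(B_t ≥ 4.5) = 1 − Φ(4.5/√t) = 1 − Φ(4.5/√6.87) = 1 − Φ(1.7169) ≈ 0.04300. Doubling: P(τ_{4.5} ≤ 6.87) ≈ 2 · 0.04300 = 0.08600 ≈ 0.0860.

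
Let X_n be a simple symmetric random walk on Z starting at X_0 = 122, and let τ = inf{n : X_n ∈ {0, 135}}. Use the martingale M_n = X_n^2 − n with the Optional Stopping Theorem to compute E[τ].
E[τ] = 1586

M_n = X_n^2 − n is a martingale (since E[X_{n+1}^2 | F_n] = X_n^2 + 1). By OST (τ has finite mean in a bounded region), E[M_τ] = E[M_0] = X_0^2 − 0 = 122^2 = 14884. Also E[M_τ] = E[X_τ^2] − E[τ]. The walk exits at 0 or 135, with P(hit 135 first) = 122/135, so E[X_τ^2] = 135^2 · 122/135 + 0 = 16470. Thus E[τ] = E[X_τ^2] − E[M_τ] = 16470 − 14884 = 1586 = 122(135 − 122) = 1586.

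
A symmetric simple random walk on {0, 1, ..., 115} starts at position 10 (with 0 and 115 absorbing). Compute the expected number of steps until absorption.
E[τ | X_0 = 10] = 1050

Let v_k = E[τ | X_0 = k]. Boundary: v_0 = v_115 = 0. Recurrence: v_k = 1 + (v_{k-1} + v_{k+1})/2 for 1 ≤ k ≤ 114. The particular solution to v_k − (v_{k-1} + v_{k+1})/2 = 1 is v_k = −k^2. Adding homogeneous solution A + B k and matching boundaries gives v_k = k (115 − k). Substituting k = 10: v_10 = 10 · 105 = 1050.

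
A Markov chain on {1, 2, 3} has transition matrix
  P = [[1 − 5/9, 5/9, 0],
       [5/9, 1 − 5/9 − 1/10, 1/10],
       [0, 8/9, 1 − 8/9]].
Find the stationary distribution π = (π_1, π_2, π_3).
π = (80/169, 80/169, 9/169)

This is a birth-death chain on three states, which satisfies detailed balance: π_1 · P_{12} = π_2 · P_{21} and π_2 · P_{23} = π_3 · P_{32}.
From π_1 · 5/9 = π_2 · 5/9: π_2/π_1 = (5/9)/(5/9) = 1.
From π_2 · 1/10 = π_3 · 8/9: π_3/π_2 = (1/10)/(8/9) = 9/80.
Take π_1 proportional to 1; then unnormalized π = (1, 1, 9/80). Normalize by dividing by the sum 169/80:
  π = (80/169, 80/169, 9/169).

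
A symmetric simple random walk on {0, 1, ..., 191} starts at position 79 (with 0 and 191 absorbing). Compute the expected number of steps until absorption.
E[τ | X_0 = 79] = 8848

Let v_k = E[τ | X_0 = k]. Boundary: v_0 = v_191 = 0. Recurrence: v_k = 1 + (v_{k-1} + v_{k+1})/2 for 1 ≤ k ≤ 190. The particular solution to v_k − (v_{k-1} + v_{k+1})/2 = 1 is v_k = −k^2. Adding homogeneous solution A + B k and matching boundaries gives v_k = k (191 − k). Substituting k = 79: v_79 = 79 · 112 = 8848.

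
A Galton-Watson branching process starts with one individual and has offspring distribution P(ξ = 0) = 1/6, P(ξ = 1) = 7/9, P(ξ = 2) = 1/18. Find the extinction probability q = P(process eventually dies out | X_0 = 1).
q = 1

Mean offspring μ = 0·1/6 + 1·7/9 + 2·1/18 = 8/9 ≤ 1. For μ ≤ 1 with offspring not concentrated at 1, the Galton-Watson process goes extinct almost surely, so q = 1.
(Algebraic check: The pgf is f(s) = 1/6 + 7/9·s + 1/18·s². The extinction probability q is the smallest fixed point of f in [0, 1]. Setting s = f(s):
  1/18·s² + (7/9 − 1)·s + 1/6 = 0
  1/18·s² − (1/6 + 1/18)·s + 1/6 = 0
which factors as (s − 1)·(1/18·s − 1/6) = 0, giving roots s = 1 and s = (1/6)/(1/18) = 3. Since 3 ≥ 1, the smallest root in [0, 1] is s = 1.)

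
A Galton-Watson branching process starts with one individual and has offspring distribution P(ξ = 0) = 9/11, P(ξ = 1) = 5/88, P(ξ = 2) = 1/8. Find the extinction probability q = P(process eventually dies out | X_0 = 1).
q = 1

Mean offspring μ = 0·9/11 + 1·5/88 + 2·1/8 = 27/88 ≤ 1. For μ ≤ 1 with offspring not concentrated at 1, the Galton-Watson process goes extinct almost surely, so q = 1.
(Algebraic check: The pgf is f(s) = 9/11 + 5/88·s + 1/8·s². The extinction probability q is the smallest fixed point of f in [0, 1]. Setting s = f(s):
  1/8·s² + (5/88 − 1)·s + 9/11 = 0
  1/8·s² − (9/11 + 1/8)·s + 9/11 = 0
which factors as (s − 1)·(1/8·s − 9/11) = 0, giving roots s = 1 and s = (9/11)/(1/8) = 72/11. Since 72/11 ≥ 1, the smallest root in [0, 1] is s = 1.)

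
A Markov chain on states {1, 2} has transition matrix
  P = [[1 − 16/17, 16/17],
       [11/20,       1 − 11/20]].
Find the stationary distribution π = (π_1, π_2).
π_1 = 187/507, π_2 = 320/507

Solve πP = π with π_1 + π_2 = 1. From πP = π: π_1 · (1 − 16/17) + π_2 · 11/20 = π_1 ⇒ π_2 · 11/20 = π_1 · 16/17 ⇒ π_2/π_1 = (16/17)/(11/20) = 320/187. Together with π_1 + π_2 = 1:
  π_1 = (11/20)/(16/17 + 11/20) = (11/20)/(507/340) = 187/507,
  π_2 = (16/17)/(16/17 + 11/20) = (16/17)/(507/340) = 320/507.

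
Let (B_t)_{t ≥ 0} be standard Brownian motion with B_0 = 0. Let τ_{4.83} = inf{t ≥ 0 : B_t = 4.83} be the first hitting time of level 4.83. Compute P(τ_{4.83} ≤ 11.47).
P(τ_{4.83} ≤ 11.47) = 2(1 − Φ(4.83/√11.47)) = 2(1 − Φ(1.4262)) ≈ 0.1538

By the reflection principle for standard BM, P(τ_b ≤ t) = 2 · P(B_t ≥ b). Since B_t ~ N(0, t), P(B_t ≥ 4.83) = 1 − Φ(4.83/√t) = 1 − Φ(4.83/√11.47) = 1 − Φ(1.4262) ≈ 0.07691. Doubling: P(τ_{4.83} ≤ 11.47) ≈ 2 · 0.07691 = 0.15382 ≈ 0.1538.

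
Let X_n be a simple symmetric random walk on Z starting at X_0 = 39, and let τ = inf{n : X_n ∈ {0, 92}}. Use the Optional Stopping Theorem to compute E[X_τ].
E[X_τ] = 39

X_n is a martingale and τ is a bounded-mean stopping time (indeed τ is finite a.s. with bounded expectation since the walk is in a bounded region). By the OST, E[X_τ] = E[X_0] = 39. Equivalently: E[X_τ] = 92 · P(hit 92 first) + 0 · P(hit 0 first) = 92 · (39/92) = 39.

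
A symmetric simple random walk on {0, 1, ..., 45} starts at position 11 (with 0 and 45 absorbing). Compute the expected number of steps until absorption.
E[τ | X_0 = 11] = 374

Let v_k = E[τ | X_0 = k]. Boundary: v_0 = v_45 = 0. Recurrence: v_k = 1 + (v_{k-1} + v_{k+1})/2 for 1 ≤ k ≤ 44. The particular solution to v_k − (v_{k-1} + v_{k+1})/2 = 1 is v_k = −k^2. Adding homogeneous solution A + B k and matching boundaries gives v_k = k (45 − k). Substituting k = 11: v_11 = 11 · 34 = 374.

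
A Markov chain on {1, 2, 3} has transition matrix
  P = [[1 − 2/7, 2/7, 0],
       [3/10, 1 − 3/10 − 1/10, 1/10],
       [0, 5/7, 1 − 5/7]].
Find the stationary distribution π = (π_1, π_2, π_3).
π = (35/73, 100/219, 14/219)

This is a birth-death chain on three states, which satisfies detailed balance: π_1 · P_{12} = π_2 · P_{21} and π_2 · P_{23} = π_3 · P_{32}.
From π_1 · 2/7 = π_2 · 3/10: π_2/π_1 = (2/7)/(3/10) = 20/21.
From π_2 · 1/10 = π_3 · 5/7: π_3/π_2 = (1/10)/(5/7) = 7/50.
Take π_1 proportional to 1; then unnormalized π = (1, 20/21, 2/15). Normalize by dividing by the sum 73/35:
  π = (35/73, 100/219, 14/219).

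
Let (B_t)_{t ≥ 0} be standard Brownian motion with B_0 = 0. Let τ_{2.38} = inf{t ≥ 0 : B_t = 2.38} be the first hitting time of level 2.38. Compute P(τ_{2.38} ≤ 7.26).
P(τ_{2.38} ≤ 7.26) = 2(1 − Φ(2.38/√7.26)) = 2(1 − Φ(0.8833)) ≈ 0.3771

By the reflection principle for standard BM, P(τ_b ≤ t) = 2 · P(B_t ≥ b). Since B_t ~ N(0, t), P(B_t ≥ 2.38) = 1 − Φ(2.38/√t) = 1 − Φ(2.38/√7.26) = 1 − Φ(0.8833) ≈ 0.18854. Doubling: P(τ_{2.38} ≤ 7.26) ≈ 2 · 0.18854 = 0.37708 ≈ 0.3771.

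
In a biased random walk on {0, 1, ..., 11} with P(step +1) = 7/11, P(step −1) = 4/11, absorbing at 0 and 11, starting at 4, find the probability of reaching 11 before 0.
P(hit 11 before 0) = (1 − (4/7)^4) / (1 − (4/7)^11) = 588833245/657710813

Let u_k denote P(reach 11 before 0 | start at k). Boundary: u_0 = 0, u_11 = 1. Recurrence: u_k = 7/11·u_{k+1} + 4/11·u_{k-1} for 1 ≤ k ≤ 10. Try u_k = A + B·r^k with r = q/p = (4/11)/(7/11) = 4/7. Substitution satisfies the recurrence; boundary conditions give:
  u_k = (1 − r^k) / (1 − r^N) = (1 − (4/7)^4) / (1 − (4/7)^11) = 588833245/657710813.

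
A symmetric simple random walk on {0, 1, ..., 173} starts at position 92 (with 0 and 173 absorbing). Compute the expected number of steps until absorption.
E[τ | X_0 = 92] = 7452

Let v_k = E[τ | X_0 = k]. Boundary: v_0 = v_173 = 0. Recurrence: v_k = 1 + (v_{k-1} + v_{k+1})/2 for 1 ≤ k ≤ 172. The particular solution to v_k − (v_{k-1} + v_{k+1})/2 = 1 is v_k = −k^2. Adding homogeneous solution A + B k and matching boundaries gives v_k = k (173 − k). Substituting k = 92: v_92 = 92 · 81 = 7452.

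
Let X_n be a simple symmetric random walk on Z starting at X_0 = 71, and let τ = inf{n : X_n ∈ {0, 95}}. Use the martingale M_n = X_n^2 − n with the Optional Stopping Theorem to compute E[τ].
E[τ] = 1704

M_n = X_n^2 − n is a martingale (since E[X_{n+1}^2 | F_n] = X_n^2 + 1). By OST (τ has finite mean in a bounded region), E[M_τ] = E[M_0] = X_0^2 − 0 = 71^2 = 5041. Also E[M_τ] = E[X_τ^2] − E[τ]. The walk exits at 0 or 95, with P(hit 95 first) = 71/95, so E[X_τ^2] = 95^2 · 71/95 + 0 = 6745. Thus E[τ] = E[X_τ^2] − E[M_τ] = 6745 − 5041 = 1704 = 71(95 − 71) = 1704.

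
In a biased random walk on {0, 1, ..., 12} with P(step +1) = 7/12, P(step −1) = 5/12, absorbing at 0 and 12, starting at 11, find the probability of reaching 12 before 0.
P(hit 12 before 0) = (1 − (5/7)^11) / (1 − (5/7)^12) = 6749745163/6798573288

Let u_k denote P(reach 12 before 0 | start at k). Boundary: u_0 = 0, u_12 = 1. Recurrence: u_k = 7/12·u_{k+1} + 5/12·u_{k-1} for 1 ≤ k ≤ 11. Try u_k = A + B·r^k with r = q/p = (5/12)/(7/12) = 5/7. Substitution satisfies the recurrence; boundary conditions give:
  u_k = (1 − r^k) / (1 − r^N) = (1 − (5/7)^11) / (1 − (5/7)^12) = 6749745163/6798573288.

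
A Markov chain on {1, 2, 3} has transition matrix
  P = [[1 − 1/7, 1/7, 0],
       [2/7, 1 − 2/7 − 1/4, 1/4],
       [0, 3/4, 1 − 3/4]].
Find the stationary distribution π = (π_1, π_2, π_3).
π = (3/5, 3/10, 1/10)

This is a birth-death chain on three states, which satisfies detailed balance: π_1 · P_{12} = π_2 · P_{21} and π_2 · P_{23} = π_3 · P_{32}.
From π_1 · 1/7 = π_2 · 2/7: π_2/π_1 = (1/7)/(2/7) = 1/2.
From π_2 · 1/4 = π_3 · 3/4: π_3/π_2 = (1/4)/(3/4) = 1/3.
Take π_1 proportional to 1; then unnormalized π = (1, 1/2, 1/6). Normalize by dividing by the sum 5/3:
  π = (3/5, 3/10, 1/10).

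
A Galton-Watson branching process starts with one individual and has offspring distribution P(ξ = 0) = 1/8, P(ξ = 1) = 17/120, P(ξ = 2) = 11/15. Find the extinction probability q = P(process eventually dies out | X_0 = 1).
q = 15/88

The pgf is f(s) = 1/8 + 17/120·s + 11/15·s². The extinction probability q is the smallest fixed point of f in [0, 1]. Setting s = f(s):
  11/15·s² + (17/120 − 1)·s + 1/8 = 0
  11/15·s² − (1/8 + 11/15)·s + 1/8 = 0
which factors as (s − 1)·(11/15·s − 1/8) = 0, giving roots s = 1 and s = (1/8)/(11/15) = 15/88.
Mean offspring μ = 17/120 + 2·11/15 = 193/120 > 1 (supercritical), so q < 1. The extinction probability is the smaller root: q = (1/8)/(11/15) = 15/88.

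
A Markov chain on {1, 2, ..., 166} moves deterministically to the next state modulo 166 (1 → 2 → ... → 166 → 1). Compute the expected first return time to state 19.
E[T_19 | X_0 = 19] = 166

The chain cycles deterministically, so starting at state 19 it returns in exactly 166 steps. Equivalently, the stationary distribution is uniform π_j = 1/166 for every state j, so by Kac's formula E[T_19] = 1/π_19 = 166.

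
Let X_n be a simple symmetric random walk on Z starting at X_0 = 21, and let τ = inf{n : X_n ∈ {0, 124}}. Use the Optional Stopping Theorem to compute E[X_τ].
E[X_τ] = 21

X_n is a martingale and τ is a bounded-mean stopping time (indeed τ is finite a.s. with bounded expectation since the walk is in a bounded region). By the OST, E[X_τ] = E[X_0] = 21. Equivalently: E[X_τ] = 124 · P(hit 124 first) + 0 · P(hit 0 first) = 124 · (21/124) = 21.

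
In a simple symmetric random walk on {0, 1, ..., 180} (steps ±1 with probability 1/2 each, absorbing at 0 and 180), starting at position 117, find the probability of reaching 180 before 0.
P(hit 180 before 0) = 117/180 = 13/20

Let u_k = P(hit 180 before 0 | start at k). Then u_0 = 0, u_180 = 1, and u_k = u_{k-1}/2 + u_{k+1}/2 for 1 ≤ k ≤ 179. This harmonic recurrence is solved by u_k = k/180, giving u_117 = 117/180 = 13/20.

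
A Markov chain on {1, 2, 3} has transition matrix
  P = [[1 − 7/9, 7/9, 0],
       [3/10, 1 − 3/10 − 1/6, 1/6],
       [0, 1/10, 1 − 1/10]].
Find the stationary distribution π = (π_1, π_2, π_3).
π = (81/641, 210/641, 350/641)

This is a birth-death chain on three states, which satisfies detailed balance: π_1 · P_{12} = π_2 · P_{21} and π_2 · P_{23} = π_3 · P_{32}.
From π_1 · 7/9 = π_2 · 3/10: π_2/π_1 = (7/9)/(3/10) = 70/27.
From π_2 · 1/6 = π_3 · 1/10: π_3/π_2 = (1/6)/(1/10) = 5/3.
Take π_1 proportional to 1; then unnormalized π = (1, 70/27, 350/81). Normalize by dividing by the sum 641/81:
  π = (81/641, 210/641, 350/641).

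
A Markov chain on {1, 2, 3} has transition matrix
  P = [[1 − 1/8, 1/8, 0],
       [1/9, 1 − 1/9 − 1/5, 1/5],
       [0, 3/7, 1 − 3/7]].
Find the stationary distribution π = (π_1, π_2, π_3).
π = (20/53, 45/106, 21/106)

This is a birth-death chain on three states, which satisfies detailed balance: π_1 · P_{12} = π_2 · P_{21} and π_2 · P_{23} = π_3 · P_{32}.
From π_1 · 1/8 = π_2 · 1/9: π_2/π_1 = (1/8)/(1/9) = 9/8.
From π_2 · 1/5 = π_3 · 3/7: π_3/π_2 = (1/5)/(3/7) = 7/15.
Take π_1 proportional to 1; then unnormalized π = (1, 9/8, 21/40). Normalize by dividing by the sum 53/20:
  π = (20/53, 45/106, 21/106).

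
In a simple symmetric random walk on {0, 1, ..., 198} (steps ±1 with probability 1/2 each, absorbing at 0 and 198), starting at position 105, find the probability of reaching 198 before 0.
P(hit 198 before 0) = 105/198 = 35/66

Let u_k = P(hit 198 before 0 | start at k). Then u_0 = 0, u_198 = 1, and u_k = u_{k-1}/2 + u_{k+1}/2 for 1 ≤ k ≤ 197. This harmonic recurrence is solved by u_k = k/198, giving u_105 = 105/198 = 35/66.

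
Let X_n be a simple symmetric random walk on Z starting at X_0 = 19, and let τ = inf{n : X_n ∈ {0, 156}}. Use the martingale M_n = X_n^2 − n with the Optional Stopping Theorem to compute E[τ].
E[τ] = 2603

M_n = X_n^2 − n is a martingale (since E[X_{n+1}^2 | F_n] = X_n^2 + 1). By OST (τ has finite mean in a bounded region), E[M_τ] = E[M_0] = X_0^2 − 0 = 19^2 = 361. Also E[M_τ] = E[X_τ^2] − E[τ]. The walk exits at 0 or 156, with P(hit 156 first) = 19/156, so E[X_τ^2] = 156^2 · 19/156 + 0 = 2964. Thus E[τ] = E[X_τ^2] − E[M_τ] = 2964 − 361 = 2603 = 19(156 − 19) = 2603.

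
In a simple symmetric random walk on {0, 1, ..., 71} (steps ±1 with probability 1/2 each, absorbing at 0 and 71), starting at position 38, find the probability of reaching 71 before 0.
P(hit 71 before 0) = 38/71

Let u_k = P(hit 71 before 0 | start at k). Then u_0 = 0, u_71 = 1, and u_k = u_{k-1}/2 + u_{k+1}/2 for 1 ≤ k ≤ 70. This harmonic recurrence is solved by u_k = k/71, giving u_38 = 38/71.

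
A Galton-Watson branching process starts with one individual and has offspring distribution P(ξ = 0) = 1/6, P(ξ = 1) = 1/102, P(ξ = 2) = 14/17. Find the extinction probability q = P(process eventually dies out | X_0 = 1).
q = 17/84

The pgf is f(s) = 1/6 + 1/102·s + 14/17·s². The extinction probability q is the smallest fixed point of f in [0, 1]. Setting s = f(s):
  14/17·s² + (1/102 − 1)·s + 1/6 = 0
  14/17·s² − (1/6 + 14/17)·s + 1/6 = 0
which factors as (s − 1)·(14/17·s − 1/6) = 0, giving roots s = 1 and s = (1/6)/(14/17) = 17/84.
Mean offspring μ = 1/102 + 2·14/17 = 169/102 > 1 (supercritical), so q < 1. The extinction probability is the smaller root: q = (1/6)/(14/17) = 17/84.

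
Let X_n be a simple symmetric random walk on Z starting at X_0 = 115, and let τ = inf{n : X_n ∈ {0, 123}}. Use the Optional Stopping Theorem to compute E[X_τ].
E[X_τ] = 115

X_n is a martingale and τ is a bounded-mean stopping time (indeed τ is finite a.s. with bounded expectation since the walk is in a bounded region). By the OST, E[X_τ] = E[X_0] = 115. Equivalently: E[X_τ] = 123 · P(hit 123 first) + 0 · P(hit 0 first) = 123 · (115/123) = 115.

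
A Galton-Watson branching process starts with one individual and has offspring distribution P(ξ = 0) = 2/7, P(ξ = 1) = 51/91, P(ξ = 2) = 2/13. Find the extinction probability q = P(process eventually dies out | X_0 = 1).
q = 1

Mean offspring μ = 0·2/7 + 1·51/91 + 2·2/13 = 79/91 ≤ 1. For μ ≤ 1 with offspring not concentrated at 1, the Galton-Watson process goes extinct almost surely, so q = 1.
(Algebraic check: The pgf is f(s) = 2/7 + 51/91·s + 2/13·s². The extinction probability q is the smallest fixed point of f in [0, 1]. Setting s = f(s):
  2/13·s² + (51/91 − 1)·s + 2/7 = 0
  2/13·s² − (2/7 + 2/13)·s + 2/7 = 0
which factors as (s − 1)·(2/13·s − 2/7) = 0, giving roots s = 1 and s = (2/7)/(2/13) = 13/7. Since 13/7 ≥ 1, the smallest root in [0, 1] is s = 1.)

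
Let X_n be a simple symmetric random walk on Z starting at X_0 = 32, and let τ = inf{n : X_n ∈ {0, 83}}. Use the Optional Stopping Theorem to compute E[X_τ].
E[X_τ] = 32

X_n is a martingale and τ is a bounded-mean stopping time (indeed τ is finite a.s. with bounded expectation since the walk is in a bounded region). By the OST, E[X_τ] = E[X_0] = 32. Equivalently: E[X_τ] = 83 · P(hit 83 first) + 0 · P(hit 0 first) = 83 · (32/83) = 32.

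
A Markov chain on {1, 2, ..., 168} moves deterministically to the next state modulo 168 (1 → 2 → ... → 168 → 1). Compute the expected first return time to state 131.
E[T_131 | X_0 = 131] = 168

The chain cycles deterministically, so starting at state 131 it returns in exactly 168 steps. Equivalently, the stationary distribution is uniform π_j = 1/168 for every state j, so by Kac's formula E[T_131] = 1/π_131 = 168.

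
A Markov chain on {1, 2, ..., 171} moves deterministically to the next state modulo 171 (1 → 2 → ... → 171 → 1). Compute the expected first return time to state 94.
E[T_94 | X_0 = 94] = 171

The chain cycles deterministically, so starting at state 94 it returns in exactly 171 steps. Equivalently, the stationary distribution is uniform π_j = 1/171 for every state j, so by Kac's formula E[T_94] = 1/π_94 = 171.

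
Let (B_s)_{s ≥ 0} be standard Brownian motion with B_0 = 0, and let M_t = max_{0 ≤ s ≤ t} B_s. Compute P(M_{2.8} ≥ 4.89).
P(M_{2.8} ≥ 4.89) = 2·P(B_{2.8} ≥ 4.89) = 2(1 − Φ(4.89/√2.8)) ≈ 0.0035

By the reflection principle for Brownian motion, P(M_t ≥ a) = 2 · P(B_t ≥ a) for a ≥ 0. Since B_t ~ N(0, t), P(B_t ≥ 4.89) = 1 − Φ(4.89/√t) = 1 − Φ(4.89/√2.8) = 1 − Φ(2.9223). So
  P(M_{2.8} ≥ 4.89) = 2(1 − Φ(2.9223)) ≈ 0.0035.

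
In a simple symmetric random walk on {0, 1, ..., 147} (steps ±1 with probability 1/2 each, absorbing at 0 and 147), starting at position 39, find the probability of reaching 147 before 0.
P(hit 147 before 0) = 39/147 = 13/49

Let u_k = P(hit 147 before 0 | start at k). Then u_0 = 0, u_147 = 1, and u_k = u_{k-1}/2 + u_{k+1}/2 for 1 ≤ k ≤ 146. This harmonic recurrence is solved by u_k = k/147, giving u_39 = 39/147 = 13/49.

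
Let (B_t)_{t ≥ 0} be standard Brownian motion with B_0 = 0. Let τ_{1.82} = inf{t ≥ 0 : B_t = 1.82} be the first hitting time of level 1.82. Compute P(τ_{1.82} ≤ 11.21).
P(τ_{1.82} ≤ 11.21) = 2(1 − Φ(1.82/√11.21)) = 2(1 − Φ(0.5436)) ≈ 0.5867

By the reflection principle for standard BM, P(τ_b ≤ t) = 2 · P(B_t ≥ b). Since B_t ~ N(0, t), P(B_t ≥ 1.82) = 1 − Φ(1.82/√t) = 1 − Φ(1.82/√11.21) = 1 − Φ(0.5436) ≈ 0.29336. Doubling: P(τ_{1.82} ≤ 11.21) ≈ 2 · 0.29336 = 0.58672 ≈ 0.5867.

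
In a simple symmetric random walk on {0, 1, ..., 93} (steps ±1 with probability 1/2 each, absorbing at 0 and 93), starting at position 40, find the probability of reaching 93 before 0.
P(hit 93 before 0) = 40/93

Let u_k = P(hit 93 before 0 | start at k). Then u_0 = 0, u_93 = 1, and u_k = u_{k-1}/2 + u_{k+1}/2 for 1 ≤ k ≤ 92. This harmonic recurrence is solved by u_k = k/93, giving u_40 = 40/93.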